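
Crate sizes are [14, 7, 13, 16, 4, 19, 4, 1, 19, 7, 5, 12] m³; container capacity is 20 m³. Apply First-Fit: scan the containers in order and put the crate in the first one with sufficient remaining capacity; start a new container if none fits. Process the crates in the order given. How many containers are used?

7 containers

Put 14 m³ in container 1; 6 m³ remain.
Put 7 m³ in container 2; 13 m³ remain.
Put 13 m³ in container 2; 0 m³ remain.
Put 16 m³ in container 3; 4 m³ remain.
Put 4 m³ in container 1; 2 m³ remain.
Put 19 m³ in container 4; 1 m³ remain.
Put 4 m³ in container 3; 0 m³ remain.
Put 1 m³ in container 1; 1 m³ remain.
Put 19 m³ in container 5; 1 m³ remain.
Put 7 m³ in container 6; 13 m³ remain.
Put 5 m³ in container 6; 8 m³ remain.
Put 12 m³ in container 7; 8 m³ remain.
Final containers: [14,4,1] [7,13] [16,4] [19] [19] [7,5] [12].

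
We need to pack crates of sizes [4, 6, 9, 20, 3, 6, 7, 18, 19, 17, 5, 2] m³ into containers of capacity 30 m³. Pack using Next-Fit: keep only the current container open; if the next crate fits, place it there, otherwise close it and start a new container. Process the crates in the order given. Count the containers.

5 containers

Put 4 m³ in container 1; 26 m³ remain.
Put 6 m³ in container 1; 20 m³ remain.
Put 9 m³ in container 1; 11 m³ remain.
Put 20 m³ in container 2; 10 m³ remain.
Put 3 m³ in container 2; 7 m³ remain.
Put 6 m³ in container 2; 1 m³ remain.
Put 7 m³ in container 3; 23 m³ remain.
Put 18 m³ in container 3; 5 m³ remain.
Put 19 m³ in container 4; 11 m³ remain.
Put 17 m³ in container 5; 13 m³ remain.
Put 5 m³ in container 5; 8 m³ remain.
Put 2 m³ in container 5; 6 m³ remain.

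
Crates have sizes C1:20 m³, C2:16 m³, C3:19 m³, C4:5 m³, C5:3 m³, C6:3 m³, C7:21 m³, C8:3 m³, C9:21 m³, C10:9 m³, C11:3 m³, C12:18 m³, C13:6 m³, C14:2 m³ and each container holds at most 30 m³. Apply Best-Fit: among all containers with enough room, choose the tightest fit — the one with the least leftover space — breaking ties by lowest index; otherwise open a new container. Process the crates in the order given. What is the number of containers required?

6

Put C1 (20 m³) in container 1; 10 m³ remain.
Put C2 (16 m³) in container 2; 14 m³ remain.
Put C3 (19 m³) in container 3; 11 m³ remain.
Put C4 (5 m³) in container 1; 5 m³ remain.
Put C5 (3 m³) in container 1; 2 m³ remain.
Put C6 (3 m³) in container 3; 8 m³ remain.
Put C7 (21 m³) in container 4; 9 m³ remain.
Put C8 (3 m³) in container 3; 5 m³ remain.
Put C9 (21 m³) in container 5; 9 m³ remain.
Put C10 (9 m³) in container 4; 0 m³ remain.
Put C11 (3 m³) in container 3; 2 m³ remain.
Put C12 (18 m³) in container 6; 12 m³ remain.
Put C13 (6 m³) in container 5; 3 m³ remain.
Put C14 (2 m³) in container 1; 0 m³ remain.
Final containers: [20,5,3,2] [16] [19,3,3,3] [21,9] [21,6] [18].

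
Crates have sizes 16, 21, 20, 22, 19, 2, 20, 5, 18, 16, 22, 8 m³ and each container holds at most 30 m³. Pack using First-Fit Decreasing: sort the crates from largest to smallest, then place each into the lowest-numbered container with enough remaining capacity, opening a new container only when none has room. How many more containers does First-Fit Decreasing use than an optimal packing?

First-Fit Decreasing: [22,8] [22,5,2] [21] [20] [20] [19] [18] [16] [16] → 9 containers.
9 crates exceed 15 m³ (half the capacity), and no two of those can share a container, so at least 9 containers are needed.
So 9 is already optimal.

0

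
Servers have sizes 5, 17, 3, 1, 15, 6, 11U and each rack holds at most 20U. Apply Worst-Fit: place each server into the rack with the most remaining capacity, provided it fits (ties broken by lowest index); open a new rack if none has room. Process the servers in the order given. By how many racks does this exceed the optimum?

1

Worst-Fit: [5,3,1,6] [17] [15] [11] → 4 racks.
Total size 58U; any packing needs at least ⌈58/20⌉ = 3 racks.
An optimal packing achieves that bound: [17,3] [15,5] [11,6,1] → 3 racks.
Excess: 4 − 3 = 1.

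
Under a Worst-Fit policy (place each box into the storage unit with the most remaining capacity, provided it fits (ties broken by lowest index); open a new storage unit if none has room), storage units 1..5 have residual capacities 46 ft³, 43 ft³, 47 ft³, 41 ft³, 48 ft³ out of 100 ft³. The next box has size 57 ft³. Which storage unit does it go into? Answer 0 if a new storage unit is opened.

0

No storage unit has ≥ 57 ft³ free, so a new storage unit is opened.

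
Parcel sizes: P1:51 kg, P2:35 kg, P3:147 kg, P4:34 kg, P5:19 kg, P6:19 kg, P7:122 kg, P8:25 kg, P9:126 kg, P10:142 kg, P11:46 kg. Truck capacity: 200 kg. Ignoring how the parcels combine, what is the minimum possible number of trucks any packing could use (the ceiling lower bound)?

4 trucks

Total size = 51 + 35 + 147 + 34 + 19 + 19 + 122 + 25 + 126 + 142 + 46 = 766 kg.
⌈766 / 200⌉ = 4.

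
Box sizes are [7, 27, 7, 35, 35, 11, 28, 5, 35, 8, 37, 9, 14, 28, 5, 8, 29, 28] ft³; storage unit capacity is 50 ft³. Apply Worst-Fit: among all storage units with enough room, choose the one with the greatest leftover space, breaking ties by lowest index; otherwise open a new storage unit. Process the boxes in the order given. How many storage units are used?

9 storage units

storage unit 1: place 7 ft³, 43 ft³ left
storage unit 1: place 27 ft³, 16 ft³ left
storage unit 1: place 7 ft³, 9 ft³ left
storage unit 2: place 35 ft³, 15 ft³ left
storage unit 3: place 35 ft³, 15 ft³ left
storage unit 2: place 11 ft³, 4 ft³ left
storage unit 4: place 28 ft³, 22 ft³ left
storage unit 4: place 5 ft³, 17 ft³ left
storage unit 5: place 35 ft³, 15 ft³ left
storage unit 4: place 8 ft³, 9 ft³ left
storage unit 6: place 37 ft³, 13 ft³ left
storage unit 3: place 9 ft³, 6 ft³ left
storage unit 5: place 14 ft³, 1 ft³ left
storage unit 7: place 28 ft³, 22 ft³ left
storage unit 7: place 5 ft³, 17 ft³ left
storage unit 7: place 8 ft³, 9 ft³ left
storage unit 8: place 29 ft³, 21 ft³ left
storage unit 9: place 28 ft³, 22 ft³ left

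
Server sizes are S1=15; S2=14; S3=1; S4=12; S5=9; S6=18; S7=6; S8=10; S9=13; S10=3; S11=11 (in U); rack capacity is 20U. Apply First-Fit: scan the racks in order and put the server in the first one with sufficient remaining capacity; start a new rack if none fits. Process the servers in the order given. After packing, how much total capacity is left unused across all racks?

S1 (15U) → rack 1 (remaining 5U)
S2 (14U) → rack 2 (remaining 6U)
S3 (1U) → rack 1 (remaining 4U)
S4 (12U) → rack 3 (remaining 8U)
S5 (9U) → rack 4 (remaining 11U)
S6 (18U) → rack 5 (remaining 2U)
S7 (6U) → rack 2 (remaining 0U)
S8 (10U) → rack 4 (remaining 1U)
S9 (13U) → rack 6 (remaining 7U)
S10 (3U) → rack 1 (remaining 1U)
S11 (11U) → rack 7 (remaining 9U)
7 racks × 20U = 140U; used 112U; unused 28U.

28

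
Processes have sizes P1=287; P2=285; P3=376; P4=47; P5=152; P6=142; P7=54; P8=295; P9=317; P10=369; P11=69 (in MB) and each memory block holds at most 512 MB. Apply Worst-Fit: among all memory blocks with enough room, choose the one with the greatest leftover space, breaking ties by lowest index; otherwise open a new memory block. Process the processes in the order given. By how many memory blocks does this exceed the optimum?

Worst-Fit: [287,152] [285,47,142] [376,54] [295,69] [317] [369] → 6 memory blocks.
6 processes exceed 256 MB (half the capacity), and no two of those can share a memory block, so at least 6 memory blocks are needed.
So 6 is already optimal.

0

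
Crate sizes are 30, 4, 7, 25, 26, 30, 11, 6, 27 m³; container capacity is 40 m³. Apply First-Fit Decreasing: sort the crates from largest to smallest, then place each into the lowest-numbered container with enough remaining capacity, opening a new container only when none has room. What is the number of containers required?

5

Sorted descending: 30, 30, 27, 26, 25, 11, 7, 6, 4.
Put 30 m³ in container 1; 10 m³ remain.
Put 30 m³ in container 2; 10 m³ remain.
Put 27 m³ in container 3; 13 m³ remain.
Put 26 m³ in container 4; 14 m³ remain.
Put 25 m³ in container 5; 15 m³ remain.
Put 11 m³ in container 3; 2 m³ remain.
Put 7 m³ in container 1; 3 m³ remain.
Put 6 m³ in container 2; 4 m³ remain.
Put 4 m³ in container 2; 0 m³ remain.
Final containers: [30,7] [30,6,4] [27,11] [26] [25].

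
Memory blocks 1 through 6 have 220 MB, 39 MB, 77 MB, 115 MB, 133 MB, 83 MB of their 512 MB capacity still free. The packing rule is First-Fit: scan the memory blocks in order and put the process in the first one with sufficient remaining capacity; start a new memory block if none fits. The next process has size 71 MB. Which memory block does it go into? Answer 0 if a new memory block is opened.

1

Memory blocks with room: memory block 1 (220 MB), memory block 3 (77 MB), memory block 4 (115 MB), memory block 5 (133 MB), memory block 6 (83 MB).
The first with room is memory block 1.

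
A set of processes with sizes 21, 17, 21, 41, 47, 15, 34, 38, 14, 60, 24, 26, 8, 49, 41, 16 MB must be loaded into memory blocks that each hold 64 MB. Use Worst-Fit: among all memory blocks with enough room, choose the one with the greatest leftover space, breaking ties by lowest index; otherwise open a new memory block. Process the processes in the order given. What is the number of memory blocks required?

Put 21 MB in memory block 1; 43 MB remain.
Put 17 MB in memory block 1; 26 MB remain.
Put 21 MB in memory block 1; 5 MB remain.
Put 41 MB in memory block 2; 23 MB remain.
Put 47 MB in memory block 3; 17 MB remain.
Put 15 MB in memory block 2; 8 MB remain.
Put 34 MB in memory block 4; 30 MB remain.
Put 38 MB in memory block 5; 26 MB remain.
Put 14 MB in memory block 4; 16 MB remain.
Put 60 MB in memory block 6; 4 MB remain.
Put 24 MB in memory block 5; 2 MB remain.
Put 26 MB in memory block 7; 38 MB remain.
Put 8 MB in memory block 7; 30 MB remain.
Put 49 MB in memory block 8; 15 MB remain.
Put 41 MB in memory block 9; 23 MB remain.
Put 16 MB in memory block 7; 14 MB remain.

9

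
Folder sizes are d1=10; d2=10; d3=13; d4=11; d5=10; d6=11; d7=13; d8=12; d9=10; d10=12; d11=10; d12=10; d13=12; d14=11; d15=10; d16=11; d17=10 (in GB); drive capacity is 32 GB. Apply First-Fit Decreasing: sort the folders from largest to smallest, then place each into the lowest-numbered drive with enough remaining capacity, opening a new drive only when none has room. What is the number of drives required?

7

Sorted descending: 13, 13, 12, 12, 12, 11, 11, 11, 11, 10, 10, 10, 10, 10, 10, 10, 10.
Put 13 GB in drive 1; 19 GB remain.
Put 13 GB in drive 1; 6 GB remain.
Put 12 GB in drive 2; 20 GB remain.
Put 12 GB in drive 2; 8 GB remain.
Put 12 GB in drive 3; 20 GB remain.
Put 11 GB in drive 3; 9 GB remain.
Put 11 GB in drive 4; 21 GB remain.
Put 11 GB in drive 4; 10 GB remain.
Put 11 GB in drive 5; 21 GB remain.
Put 10 GB in drive 4; 0 GB remain.
Put 10 GB in drive 5; 11 GB remain.
Put 10 GB in drive 5; 1 GB remain.
Put 10 GB in drive 6; 22 GB remain.
Put 10 GB in drive 6; 12 GB remain.
Put 10 GB in drive 6; 2 GB remain.
Put 10 GB in drive 7; 22 GB remain.
Put 10 GB in drive 7; 12 GB remain.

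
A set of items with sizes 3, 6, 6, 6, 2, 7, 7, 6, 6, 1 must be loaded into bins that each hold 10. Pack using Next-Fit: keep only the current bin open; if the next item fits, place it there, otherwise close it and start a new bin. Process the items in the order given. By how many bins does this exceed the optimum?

0

Next-Fit: [3,6] [6] [6,2] [7] [7] [6] [6,1] → 7 bins.
7 items exceed 5 (half the capacity), and no two of those can share a bin, so at least 7 bins are needed.
So 7 is already optimal.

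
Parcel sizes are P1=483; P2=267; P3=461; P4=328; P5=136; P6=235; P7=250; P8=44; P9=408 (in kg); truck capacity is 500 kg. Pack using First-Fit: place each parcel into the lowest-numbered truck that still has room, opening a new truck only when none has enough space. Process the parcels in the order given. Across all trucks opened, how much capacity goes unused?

388

Put P1 (483 kg) in truck 1; 17 kg remain.
Put P2 (267 kg) in truck 2; 233 kg remain.
Put P3 (461 kg) in truck 3; 39 kg remain.
Put P4 (328 kg) in truck 4; 172 kg remain.
Put P5 (136 kg) in truck 2; 97 kg remain.
Put P6 (235 kg) in truck 5; 265 kg remain.
Put P7 (250 kg) in truck 5; 15 kg remain.
Put P8 (44 kg) in truck 2; 53 kg remain.
Put P9 (408 kg) in truck 6; 92 kg remain.
6 trucks × 500 kg = 3000 kg; used 2612 kg; unused 388 kg.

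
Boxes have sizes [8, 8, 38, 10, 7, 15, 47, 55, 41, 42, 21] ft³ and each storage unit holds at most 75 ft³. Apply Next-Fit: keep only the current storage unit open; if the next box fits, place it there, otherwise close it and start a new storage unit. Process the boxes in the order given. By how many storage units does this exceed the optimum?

0

Next-Fit: [8,8,38,10,7] [15,47] [55] [41] [42,21] → 5 storage units.
5 boxes exceed 37.5 ft³ (half the capacity), and no two of those can share a storage unit, so at least 5 storage units are needed.
So 5 is already optimal.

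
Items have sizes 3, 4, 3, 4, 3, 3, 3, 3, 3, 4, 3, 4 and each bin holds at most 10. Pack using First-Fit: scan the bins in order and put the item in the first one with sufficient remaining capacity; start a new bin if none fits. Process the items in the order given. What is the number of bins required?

3 → bin 1 (remaining 7)
4 → bin 1 (remaining 3)
3 → bin 1 (remaining 0)
4 → bin 2 (remaining 6)
3 → bin 2 (remaining 3)
3 → bin 2 (remaining 0)
3 → bin 3 (remaining 7)
3 → bin 3 (remaining 4)
3 → bin 3 (remaining 1)
4 → bin 4 (remaining 6)
3 → bin 4 (remaining 3)
4 → bin 5 (remaining 6)
Final bins: [3,4,3] [4,3,3] [3,3,3] [4,3] [4].

5 bins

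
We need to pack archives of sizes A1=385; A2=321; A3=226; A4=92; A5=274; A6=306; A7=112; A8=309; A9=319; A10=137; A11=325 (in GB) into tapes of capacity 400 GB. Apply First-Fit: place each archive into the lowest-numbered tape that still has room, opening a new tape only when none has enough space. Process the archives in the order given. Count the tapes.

A1 (385 GB) → tape 1 (remaining 15 GB)
A2 (321 GB) → tape 2 (remaining 79 GB)
A3 (226 GB) → tape 3 (remaining 174 GB)
A4 (92 GB) → tape 3 (remaining 82 GB)
A5 (274 GB) → tape 4 (remaining 126 GB)
A6 (306 GB) → tape 5 (remaining 94 GB)
A7 (112 GB) → tape 4 (remaining 14 GB)
A8 (309 GB) → tape 6 (remaining 91 GB)
A9 (319 GB) → tape 7 (remaining 81 GB)
A10 (137 GB) → tape 8 (remaining 263 GB)
A11 (325 GB) → tape 9 (remaining 75 GB)
Final tapes: [385] [321] [226,92] [274,112] [306] [309] [319] [137] [325].

9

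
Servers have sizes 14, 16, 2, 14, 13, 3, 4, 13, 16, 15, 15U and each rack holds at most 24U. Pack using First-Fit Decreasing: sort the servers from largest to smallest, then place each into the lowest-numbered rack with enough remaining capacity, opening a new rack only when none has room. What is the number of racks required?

Sorted descending: 16, 16, 15, 15, 14, 14, 13, 13, 4, 3, 2.
rack 1: place 16U, 8U left
rack 2: place 16U, 8U left
rack 3: place 15U, 9U left
rack 4: place 15U, 9U left
rack 5: place 14U, 10U left
rack 6: place 14U, 10U left
rack 7: place 13U, 11U left
rack 8: place 13U, 11U left
rack 1: place 4U, 4U left
rack 1: place 3U, 1U left
rack 2: place 2U, 6U left
Final racks: [16,4,3] [16,2] [15] [15] [14] [14] [13] [13].

8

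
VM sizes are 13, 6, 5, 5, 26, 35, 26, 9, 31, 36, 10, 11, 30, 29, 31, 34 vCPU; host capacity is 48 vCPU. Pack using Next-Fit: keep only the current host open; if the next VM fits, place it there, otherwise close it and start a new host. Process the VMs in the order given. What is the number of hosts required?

10

Put 13 vCPU in host 1; 35 vCPU remain.
Put 6 vCPU in host 1; 29 vCPU remain.
Put 5 vCPU in host 1; 24 vCPU remain.
Put 5 vCPU in host 1; 19 vCPU remain.
Put 26 vCPU in host 2; 22 vCPU remain.
Put 35 vCPU in host 3; 13 vCPU remain.
Put 26 vCPU in host 4; 22 vCPU remain.
Put 9 vCPU in host 4; 13 vCPU remain.
Put 31 vCPU in host 5; 17 vCPU remain.
Put 36 vCPU in host 6; 12 vCPU remain.
Put 10 vCPU in host 6; 2 vCPU remain.
Put 11 vCPU in host 7; 37 vCPU remain.
Put 30 vCPU in host 7; 7 vCPU remain.
Put 29 vCPU in host 8; 19 vCPU remain.
Put 31 vCPU in host 9; 17 vCPU remain.
Put 34 vCPU in host 10; 14 vCPU remain.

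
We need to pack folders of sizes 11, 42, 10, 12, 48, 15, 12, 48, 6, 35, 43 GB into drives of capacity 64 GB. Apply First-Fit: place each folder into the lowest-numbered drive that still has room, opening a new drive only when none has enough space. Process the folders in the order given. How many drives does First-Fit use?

drive 1: place 11 GB, 53 GB left
drive 1: place 42 GB, 11 GB left
drive 1: place 10 GB, 1 GB left
drive 2: place 12 GB, 52 GB left
drive 2: place 48 GB, 4 GB left
drive 3: place 15 GB, 49 GB left
drive 3: place 12 GB, 37 GB left
drive 4: place 48 GB, 16 GB left
drive 3: place 6 GB, 31 GB left
drive 5: place 35 GB, 29 GB left
drive 6: place 43 GB, 21 GB left

6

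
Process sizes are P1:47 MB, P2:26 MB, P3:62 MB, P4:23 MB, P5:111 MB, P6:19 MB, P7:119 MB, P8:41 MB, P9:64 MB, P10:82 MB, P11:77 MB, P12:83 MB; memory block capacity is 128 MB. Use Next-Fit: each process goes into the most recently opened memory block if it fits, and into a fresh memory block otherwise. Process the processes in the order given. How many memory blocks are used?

9 memory blocks

Put P1 (47 MB) in memory block 1; 81 MB remain.
Put P2 (26 MB) in memory block 1; 55 MB remain.
Put P3 (62 MB) in memory block 2; 66 MB remain.
Put P4 (23 MB) in memory block 2; 43 MB remain.
Put P5 (111 MB) in memory block 3; 17 MB remain.
Put P6 (19 MB) in memory block 4; 109 MB remain.
Put P7 (119 MB) in memory block 5; 9 MB remain.
Put P8 (41 MB) in memory block 6; 87 MB remain.
Put P9 (64 MB) in memory block 6; 23 MB remain.
Put P10 (82 MB) in memory block 7; 46 MB remain.
Put P11 (77 MB) in memory block 8; 51 MB remain.
Put P12 (83 MB) in memory block 9; 45 MB remain.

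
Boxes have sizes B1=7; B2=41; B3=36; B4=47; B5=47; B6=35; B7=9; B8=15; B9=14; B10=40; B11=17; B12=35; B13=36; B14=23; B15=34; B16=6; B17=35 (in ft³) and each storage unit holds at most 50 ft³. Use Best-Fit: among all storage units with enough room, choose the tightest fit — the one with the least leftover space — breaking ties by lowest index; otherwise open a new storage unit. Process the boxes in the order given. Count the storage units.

storage unit 1: place B1 (7 ft³), 43 ft³ left
storage unit 1: place B2 (41 ft³), 2 ft³ left
storage unit 2: place B3 (36 ft³), 14 ft³ left
storage unit 3: place B4 (47 ft³), 3 ft³ left
storage unit 4: place B5 (47 ft³), 3 ft³ left
storage unit 5: place B6 (35 ft³), 15 ft³ left
storage unit 2: place B7 (9 ft³), 5 ft³ left
storage unit 5: place B8 (15 ft³), 0 ft³ left
storage unit 6: place B9 (14 ft³), 36 ft³ left
storage unit 7: place B10 (40 ft³), 10 ft³ left
storage unit 6: place B11 (17 ft³), 19 ft³ left
storage unit 8: place B12 (35 ft³), 15 ft³ left
storage unit 9: place B13 (36 ft³), 14 ft³ left
storage unit 10: place B14 (23 ft³), 27 ft³ left
storage unit 11: place B15 (34 ft³), 16 ft³ left
storage unit 7: place B16 (6 ft³), 4 ft³ left
storage unit 12: place B17 (35 ft³), 15 ft³ left
Final storage units: [7,41] [36,9] [47] [47] [35,15] [14,17] [40,6] [35] [36] [23] [34] [35].

12 storage units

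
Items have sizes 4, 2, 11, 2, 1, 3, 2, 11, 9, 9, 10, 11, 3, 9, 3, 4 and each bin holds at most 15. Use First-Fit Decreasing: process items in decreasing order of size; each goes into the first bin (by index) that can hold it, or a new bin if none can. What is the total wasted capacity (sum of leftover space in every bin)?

11

Sorted descending: 11, 11, 11, 10, 9, 9, 9, 4, 4, 3, 3, 3, 2, 2, 2, 1.
Put 11 in bin 1; 4 remain.
Put 11 in bin 2; 4 remain.
Put 11 in bin 3; 4 remain.
Put 10 in bin 4; 5 remain.
Put 9 in bin 5; 6 remain.
Put 9 in bin 6; 6 remain.
Put 9 in bin 7; 6 remain.
Put 4 in bin 1; 0 remain.
Put 4 in bin 2; 0 remain.
Put 3 in bin 3; 1 remain.
Put 3 in bin 4; 2 remain.
Put 3 in bin 5; 3 remain.
Put 2 in bin 4; 0 remain.
Put 2 in bin 5; 1 remain.
Put 2 in bin 6; 4 remain.
Put 1 in bin 3; 0 remain.
7 bins × 15 = 105; used 94; unused 11.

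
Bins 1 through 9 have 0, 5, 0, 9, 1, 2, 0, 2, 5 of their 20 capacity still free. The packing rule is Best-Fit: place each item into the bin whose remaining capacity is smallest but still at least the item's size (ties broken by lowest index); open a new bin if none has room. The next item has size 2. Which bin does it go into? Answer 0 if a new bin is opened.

Bins with room: bin 2 (5), bin 4 (9), bin 6 (2), bin 8 (2), bin 9 (5).
Tightest fit is bin 6 with 2 free.

6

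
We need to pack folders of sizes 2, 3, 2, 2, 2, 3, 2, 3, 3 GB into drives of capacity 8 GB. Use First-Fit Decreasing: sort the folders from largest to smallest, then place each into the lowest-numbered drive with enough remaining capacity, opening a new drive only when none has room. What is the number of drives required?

3

Sorted descending: 3, 3, 3, 3, 2, 2, 2, 2, 2.
drive 1: place 3 GB, 5 GB left
drive 1: place 3 GB, 2 GB left
drive 2: place 3 GB, 5 GB left
drive 2: place 3 GB, 2 GB left
drive 1: place 2 GB, 0 GB left
drive 2: place 2 GB, 0 GB left
drive 3: place 2 GB, 6 GB left
drive 3: place 2 GB, 4 GB left
drive 3: place 2 GB, 2 GB left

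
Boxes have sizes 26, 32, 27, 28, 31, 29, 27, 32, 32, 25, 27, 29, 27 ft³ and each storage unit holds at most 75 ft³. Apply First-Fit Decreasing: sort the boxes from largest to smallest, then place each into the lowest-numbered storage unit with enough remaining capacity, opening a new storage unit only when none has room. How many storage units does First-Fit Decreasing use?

Sorted descending: 32, 32, 32, 31, 29, 29, 28, 27, 27, 27, 27, 26, 25.
Put 32 ft³ in storage unit 1; 43 ft³ remain.
Put 32 ft³ in storage unit 1; 11 ft³ remain.
Put 32 ft³ in storage unit 2; 43 ft³ remain.
Put 31 ft³ in storage unit 2; 12 ft³ remain.
Put 29 ft³ in storage unit 3; 46 ft³ remain.
Put 29 ft³ in storage unit 3; 17 ft³ remain.
Put 28 ft³ in storage unit 4; 47 ft³ remain.
Put 27 ft³ in storage unit 4; 20 ft³ remain.
Put 27 ft³ in storage unit 5; 48 ft³ remain.
Put 27 ft³ in storage unit 5; 21 ft³ remain.
Put 27 ft³ in storage unit 6; 48 ft³ remain.
Put 26 ft³ in storage unit 6; 22 ft³ remain.
Put 25 ft³ in storage unit 7; 50 ft³ remain.

7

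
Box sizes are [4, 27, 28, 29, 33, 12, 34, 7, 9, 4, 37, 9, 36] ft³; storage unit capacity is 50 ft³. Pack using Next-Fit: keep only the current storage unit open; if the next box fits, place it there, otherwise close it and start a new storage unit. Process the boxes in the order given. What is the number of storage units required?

Put 4 ft³ in storage unit 1; 46 ft³ remain.
Put 27 ft³ in storage unit 1; 19 ft³ remain.
Put 28 ft³ in storage unit 2; 22 ft³ remain.
Put 29 ft³ in storage unit 3; 21 ft³ remain.
Put 33 ft³ in storage unit 4; 17 ft³ remain.
Put 12 ft³ in storage unit 4; 5 ft³ remain.
Put 34 ft³ in storage unit 5; 16 ft³ remain.
Put 7 ft³ in storage unit 5; 9 ft³ remain.
Put 9 ft³ in storage unit 5; 0 ft³ remain.
Put 4 ft³ in storage unit 6; 46 ft³ remain.
Put 37 ft³ in storage unit 6; 9 ft³ remain.
Put 9 ft³ in storage unit 6; 0 ft³ remain.
Put 36 ft³ in storage unit 7; 14 ft³ remain.

7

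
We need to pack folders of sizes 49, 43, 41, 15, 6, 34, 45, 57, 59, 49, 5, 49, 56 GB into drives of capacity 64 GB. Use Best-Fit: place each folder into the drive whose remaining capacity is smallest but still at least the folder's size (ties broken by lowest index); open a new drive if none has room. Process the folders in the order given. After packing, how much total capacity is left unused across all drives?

132

Put 49 GB in drive 1; 15 GB remain.
Put 43 GB in drive 2; 21 GB remain.
Put 41 GB in drive 3; 23 GB remain.
Put 15 GB in drive 1; 0 GB remain.
Put 6 GB in drive 2; 15 GB remain.
Put 34 GB in drive 4; 30 GB remain.
Put 45 GB in drive 5; 19 GB remain.
Put 57 GB in drive 6; 7 GB remain.
Put 59 GB in drive 7; 5 GB remain.
Put 49 GB in drive 8; 15 GB remain.
Put 5 GB in drive 7; 0 GB remain.
Put 49 GB in drive 9; 15 GB remain.
Put 56 GB in drive 10; 8 GB remain.
10 drives × 64 GB = 640 GB; used 508 GB; unused 132 GB.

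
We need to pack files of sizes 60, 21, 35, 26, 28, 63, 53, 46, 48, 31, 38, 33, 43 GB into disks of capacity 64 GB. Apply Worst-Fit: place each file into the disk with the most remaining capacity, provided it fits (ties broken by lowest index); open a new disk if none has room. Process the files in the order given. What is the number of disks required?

10 disks

disk 1: place 60 GB, 4 GB left
disk 2: place 21 GB, 43 GB left
disk 2: place 35 GB, 8 GB left
disk 3: place 26 GB, 38 GB left
disk 3: place 28 GB, 10 GB left
disk 4: place 63 GB, 1 GB left
disk 5: place 53 GB, 11 GB left
disk 6: place 46 GB, 18 GB left
disk 7: place 48 GB, 16 GB left
disk 8: place 31 GB, 33 GB left
disk 9: place 38 GB, 26 GB left
disk 8: place 33 GB, 0 GB left
disk 10: place 43 GB, 21 GB left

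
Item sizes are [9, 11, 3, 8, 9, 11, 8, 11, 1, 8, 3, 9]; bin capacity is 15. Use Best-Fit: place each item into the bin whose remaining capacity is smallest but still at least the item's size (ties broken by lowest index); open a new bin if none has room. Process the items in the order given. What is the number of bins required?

9

Put 9 in bin 1; 6 remain.
Put 11 in bin 2; 4 remain.
Put 3 in bin 2; 1 remain.
Put 8 in bin 3; 7 remain.
Put 9 in bin 4; 6 remain.
Put 11 in bin 5; 4 remain.
Put 8 in bin 6; 7 remain.
Put 11 in bin 7; 4 remain.
Put 1 in bin 2; 0 remain.
Put 8 in bin 8; 7 remain.
Put 3 in bin 5; 1 remain.
Put 9 in bin 9; 6 remain.
Final bins: [9] [11,3,1] [8] [9] [11,3] [8] [11] [8] [9].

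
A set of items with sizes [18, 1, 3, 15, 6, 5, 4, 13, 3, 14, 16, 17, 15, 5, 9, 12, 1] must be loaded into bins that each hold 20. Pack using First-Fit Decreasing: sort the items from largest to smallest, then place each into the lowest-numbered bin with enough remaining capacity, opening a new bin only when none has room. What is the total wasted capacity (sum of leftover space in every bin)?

23

Sorted descending: 18, 17, 16, 15, 15, 14, 13, 12, 9, 6, 5, 5, 4, 3, 3, 1, 1.
Put 18 in bin 1; 2 remain.
Put 17 in bin 2; 3 remain.
Put 16 in bin 3; 4 remain.
Put 15 in bin 4; 5 remain.
Put 15 in bin 5; 5 remain.
Put 14 in bin 6; 6 remain.
Put 13 in bin 7; 7 remain.
Put 12 in bin 8; 8 remain.
Put 9 in bin 9; 11 remain.
Put 6 in bin 6; 0 remain.
Put 5 in bin 4; 0 remain.
Put 5 in bin 5; 0 remain.
Put 4 in bin 3; 0 remain.
Put 3 in bin 2; 0 remain.
Put 3 in bin 7; 4 remain.
Put 1 in bin 1; 1 remain.
Put 1 in bin 1; 0 remain.
9 bins × 20 = 180; used 157; unused 23.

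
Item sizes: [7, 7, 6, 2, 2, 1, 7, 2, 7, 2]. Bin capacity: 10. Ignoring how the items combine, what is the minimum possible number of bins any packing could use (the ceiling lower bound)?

5

Total size = 7 + 7 + 6 + 2 + 2 + 1 + 7 + 2 + 7 + 2 = 43.
⌈43 / 10⌉ = 5.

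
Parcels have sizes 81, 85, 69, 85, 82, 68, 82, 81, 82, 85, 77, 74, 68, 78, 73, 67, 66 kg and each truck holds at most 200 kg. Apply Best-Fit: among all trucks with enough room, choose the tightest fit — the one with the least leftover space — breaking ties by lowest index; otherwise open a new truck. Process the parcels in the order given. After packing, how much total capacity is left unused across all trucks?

truck 1: place 81 kg, 119 kg left
truck 1: place 85 kg, 34 kg left
truck 2: place 69 kg, 131 kg left
truck 2: place 85 kg, 46 kg left
truck 3: place 82 kg, 118 kg left
truck 3: place 68 kg, 50 kg left
truck 4: place 82 kg, 118 kg left
truck 4: place 81 kg, 37 kg left
truck 5: place 82 kg, 118 kg left
truck 5: place 85 kg, 33 kg left
truck 6: place 77 kg, 123 kg left
truck 6: place 74 kg, 49 kg left
truck 7: place 68 kg, 132 kg left
truck 7: place 78 kg, 54 kg left
truck 8: place 73 kg, 127 kg left
truck 8: place 67 kg, 60 kg left
truck 9: place 66 kg, 134 kg left
9 trucks × 200 kg = 1800 kg; used 1303 kg; unused 497 kg.

497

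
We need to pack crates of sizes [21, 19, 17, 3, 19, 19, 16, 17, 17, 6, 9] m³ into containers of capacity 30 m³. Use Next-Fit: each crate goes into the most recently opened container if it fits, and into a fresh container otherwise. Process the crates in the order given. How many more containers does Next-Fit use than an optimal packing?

Next-Fit: [21] [19] [17,3] [19] [19] [16] [17] [17,6] [9] → 9 containers.
8 crates exceed 15 m³ (half the capacity), and no two of those can share a container, so at least 8 containers are needed.
An optimal packing achieves that bound: [21,9] [19,6,3] [19] [19] [17] [17] [17] [16] → 8 containers.
Excess: 9 − 8 = 1.

1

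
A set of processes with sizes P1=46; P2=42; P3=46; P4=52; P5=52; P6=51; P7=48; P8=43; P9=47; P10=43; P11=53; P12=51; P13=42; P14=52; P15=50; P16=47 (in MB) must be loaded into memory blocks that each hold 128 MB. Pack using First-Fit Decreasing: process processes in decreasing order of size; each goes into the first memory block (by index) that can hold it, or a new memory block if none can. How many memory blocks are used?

Sorted descending: 53, 52, 52, 52, 51, 51, 50, 48, 47, 47, 46, 46, 43, 43, 42, 42.
Put 53 MB in memory block 1; 75 MB remain.
Put 52 MB in memory block 1; 23 MB remain.
Put 52 MB in memory block 2; 76 MB remain.
Put 52 MB in memory block 2; 24 MB remain.
Put 51 MB in memory block 3; 77 MB remain.
Put 51 MB in memory block 3; 26 MB remain.
Put 50 MB in memory block 4; 78 MB remain.
Put 48 MB in memory block 4; 30 MB remain.
Put 47 MB in memory block 5; 81 MB remain.
Put 47 MB in memory block 5; 34 MB remain.
Put 46 MB in memory block 6; 82 MB remain.
Put 46 MB in memory block 6; 36 MB remain.
Put 43 MB in memory block 7; 85 MB remain.
Put 43 MB in memory block 7; 42 MB remain.
Put 42 MB in memory block 7; 0 MB remain.
Put 42 MB in memory block 8; 86 MB remain.

8 memory blocks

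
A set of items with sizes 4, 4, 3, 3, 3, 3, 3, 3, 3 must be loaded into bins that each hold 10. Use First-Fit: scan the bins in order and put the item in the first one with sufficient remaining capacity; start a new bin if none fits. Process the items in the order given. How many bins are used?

4

4 → bin 1 (remaining 6)
4 → bin 1 (remaining 2)
3 → bin 2 (remaining 7)
3 → bin 2 (remaining 4)
3 → bin 2 (remaining 1)
3 → bin 3 (remaining 7)
3 → bin 3 (remaining 4)
3 → bin 3 (remaining 1)
3 → bin 4 (remaining 7)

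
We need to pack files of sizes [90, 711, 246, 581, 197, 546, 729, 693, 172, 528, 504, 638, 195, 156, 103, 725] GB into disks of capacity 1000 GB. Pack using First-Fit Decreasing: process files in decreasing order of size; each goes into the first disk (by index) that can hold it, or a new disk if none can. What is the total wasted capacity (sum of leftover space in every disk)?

Sorted descending: 729, 725, 711, 693, 638, 581, 546, 528, 504, 246, 197, 195, 172, 156, 103, 90.
disk 1: place 729 GB, 271 GB left
disk 2: place 725 GB, 275 GB left
disk 3: place 711 GB, 289 GB left
disk 4: place 693 GB, 307 GB left
disk 5: place 638 GB, 362 GB left
disk 6: place 581 GB, 419 GB left
disk 7: place 546 GB, 454 GB left
disk 8: place 528 GB, 472 GB left
disk 9: place 504 GB, 496 GB left
disk 1: place 246 GB, 25 GB left
disk 2: place 197 GB, 78 GB left
disk 3: place 195 GB, 94 GB left
disk 4: place 172 GB, 135 GB left
disk 5: place 156 GB, 206 GB left
disk 4: place 103 GB, 32 GB left
disk 3: place 90 GB, 4 GB left
9 disks × 1000 GB = 9000 GB; used 6814 GB; unused 2186 GB.

2186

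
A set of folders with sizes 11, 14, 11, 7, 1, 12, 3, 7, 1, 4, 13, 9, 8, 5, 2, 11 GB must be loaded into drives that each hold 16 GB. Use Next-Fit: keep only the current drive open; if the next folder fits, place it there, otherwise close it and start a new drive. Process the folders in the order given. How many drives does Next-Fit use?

Put 11 GB in drive 1; 5 GB remain.
Put 14 GB in drive 2; 2 GB remain.
Put 11 GB in drive 3; 5 GB remain.
Put 7 GB in drive 4; 9 GB remain.
Put 1 GB in drive 4; 8 GB remain.
Put 12 GB in drive 5; 4 GB remain.
Put 3 GB in drive 5; 1 GB remain.
Put 7 GB in drive 6; 9 GB remain.
Put 1 GB in drive 6; 8 GB remain.
Put 4 GB in drive 6; 4 GB remain.
Put 13 GB in drive 7; 3 GB remain.
Put 9 GB in drive 8; 7 GB remain.
Put 8 GB in drive 9; 8 GB remain.
Put 5 GB in drive 9; 3 GB remain.
Put 2 GB in drive 9; 1 GB remain.
Put 11 GB in drive 10; 5 GB remain.
Final drives: [11] [14] [11] [7,1] [12,3] [7,1,4] [13] [9] [8,5,2] [11].

10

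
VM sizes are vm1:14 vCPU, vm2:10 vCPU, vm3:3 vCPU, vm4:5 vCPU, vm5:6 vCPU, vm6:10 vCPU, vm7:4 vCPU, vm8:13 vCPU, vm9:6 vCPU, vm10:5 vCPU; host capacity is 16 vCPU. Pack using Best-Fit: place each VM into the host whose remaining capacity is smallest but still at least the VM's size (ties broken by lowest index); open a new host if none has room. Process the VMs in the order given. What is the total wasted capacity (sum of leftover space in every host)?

vm1 (14 vCPU) → host 1 (remaining 2 vCPU)
vm2 (10 vCPU) → host 2 (remaining 6 vCPU)
vm3 (3 vCPU) → host 2 (remaining 3 vCPU)
vm4 (5 vCPU) → host 3 (remaining 11 vCPU)
vm5 (6 vCPU) → host 3 (remaining 5 vCPU)
vm6 (10 vCPU) → host 4 (remaining 6 vCPU)
vm7 (4 vCPU) → host 3 (remaining 1 vCPU)
vm8 (13 vCPU) → host 5 (remaining 3 vCPU)
vm9 (6 vCPU) → host 4 (remaining 0 vCPU)
vm10 (5 vCPU) → host 6 (remaining 11 vCPU)
6 hosts × 16 vCPU = 96 vCPU; used 76 vCPU; unused 20 vCPU.

20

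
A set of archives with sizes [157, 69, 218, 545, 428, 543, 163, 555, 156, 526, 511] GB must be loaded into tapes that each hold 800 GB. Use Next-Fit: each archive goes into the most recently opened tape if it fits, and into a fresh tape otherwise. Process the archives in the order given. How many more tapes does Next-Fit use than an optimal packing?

1

Next-Fit: [157,69,218] [545] [428] [543,163] [555,156] [526] [511] → 7 tapes.
6 archives exceed 400 GB (half the capacity), and no two of those can share a tape, so at least 6 tapes are needed.
An optimal packing achieves that bound: [555,218] [545,163,69] [543,157] [526,156] [511] [428] → 6 tapes.
Excess: 7 − 6 = 1.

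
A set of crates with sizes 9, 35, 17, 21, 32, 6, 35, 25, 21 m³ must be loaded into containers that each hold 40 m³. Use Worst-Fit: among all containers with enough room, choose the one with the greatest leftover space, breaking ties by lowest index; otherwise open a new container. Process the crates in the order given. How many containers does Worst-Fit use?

Put 9 m³ in container 1; 31 m³ remain.
Put 35 m³ in container 2; 5 m³ remain.
Put 17 m³ in container 1; 14 m³ remain.
Put 21 m³ in container 3; 19 m³ remain.
Put 32 m³ in container 4; 8 m³ remain.
Put 6 m³ in container 3; 13 m³ remain.
Put 35 m³ in container 5; 5 m³ remain.
Put 25 m³ in container 6; 15 m³ remain.
Put 21 m³ in container 7; 19 m³ remain.
Final containers: [9,17] [35] [21,6] [32] [35] [25] [21].

7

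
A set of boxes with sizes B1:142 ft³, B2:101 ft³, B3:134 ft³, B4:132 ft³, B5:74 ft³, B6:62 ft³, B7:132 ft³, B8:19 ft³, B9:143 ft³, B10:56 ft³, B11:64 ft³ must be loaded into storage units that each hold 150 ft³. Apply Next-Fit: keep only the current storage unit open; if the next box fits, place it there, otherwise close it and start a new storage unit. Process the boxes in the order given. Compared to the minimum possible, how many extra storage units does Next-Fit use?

1

Next-Fit: [142] [101] [134] [132] [74,62] [132] [19] [143] [56,64] → 9 storage units.
Total size 1059 ft³; any packing needs at least ⌈1059/150⌉ = 8 storage units.
An optimal packing achieves that bound: [143] [142] [134] [132] [132] [101,19] [74,64] [62,56] → 8 storage units.
Excess: 9 − 8 = 1.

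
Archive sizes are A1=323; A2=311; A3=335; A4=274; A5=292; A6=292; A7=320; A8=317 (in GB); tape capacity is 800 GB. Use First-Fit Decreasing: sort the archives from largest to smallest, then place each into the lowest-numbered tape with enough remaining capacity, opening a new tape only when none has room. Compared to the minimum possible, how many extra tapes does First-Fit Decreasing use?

First-Fit Decreasing: [335,323] [320,317] [311,292] [292,274] → 4 tapes.
Total size 2464 GB; any packing needs at least ⌈2464/800⌉ = 4 tapes.
So 4 is already optimal.

0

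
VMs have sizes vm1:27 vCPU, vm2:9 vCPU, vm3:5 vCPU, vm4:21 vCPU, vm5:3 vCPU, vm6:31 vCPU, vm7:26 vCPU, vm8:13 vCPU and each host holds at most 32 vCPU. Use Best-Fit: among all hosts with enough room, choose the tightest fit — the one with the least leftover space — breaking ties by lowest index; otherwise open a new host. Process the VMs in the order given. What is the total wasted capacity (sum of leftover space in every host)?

25

Put vm1 (27 vCPU) in host 1; 5 vCPU remain.
Put vm2 (9 vCPU) in host 2; 23 vCPU remain.
Put vm3 (5 vCPU) in host 1; 0 vCPU remain.
Put vm4 (21 vCPU) in host 2; 2 vCPU remain.
Put vm5 (3 vCPU) in host 3; 29 vCPU remain.
Put vm6 (31 vCPU) in host 4; 1 vCPU remain.
Put vm7 (26 vCPU) in host 3; 3 vCPU remain.
Put vm8 (13 vCPU) in host 5; 19 vCPU remain.
5 hosts × 32 vCPU = 160 vCPU; used 135 vCPU; unused 25 vCPU.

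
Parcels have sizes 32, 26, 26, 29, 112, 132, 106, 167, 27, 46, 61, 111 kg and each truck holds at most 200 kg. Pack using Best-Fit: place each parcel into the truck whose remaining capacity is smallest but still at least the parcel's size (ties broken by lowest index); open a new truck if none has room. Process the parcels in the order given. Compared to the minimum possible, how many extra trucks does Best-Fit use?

1

Best-Fit: [32,26,26,29,61] [112] [132,46] [106] [167,27] [111] → 6 trucks.
Total size 875 kg; any packing needs at least ⌈875/200⌉ = 5 trucks.
An optimal packing achieves that bound: [167,32] [132,61] [112,46,29] [111,27,26,26] [106] → 5 trucks.
Excess: 6 − 5 = 1.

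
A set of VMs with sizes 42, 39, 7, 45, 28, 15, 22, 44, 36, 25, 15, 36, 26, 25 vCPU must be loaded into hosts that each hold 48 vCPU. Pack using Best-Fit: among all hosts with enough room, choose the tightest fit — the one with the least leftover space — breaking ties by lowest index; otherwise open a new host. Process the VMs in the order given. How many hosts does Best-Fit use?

42 vCPU → host 1 (remaining 6 vCPU)
39 vCPU → host 2 (remaining 9 vCPU)
7 vCPU → host 2 (remaining 2 vCPU)
45 vCPU → host 3 (remaining 3 vCPU)
28 vCPU → host 4 (remaining 20 vCPU)
15 vCPU → host 4 (remaining 5 vCPU)
22 vCPU → host 5 (remaining 26 vCPU)
44 vCPU → host 6 (remaining 4 vCPU)
36 vCPU → host 7 (remaining 12 vCPU)
25 vCPU → host 5 (remaining 1 vCPU)
15 vCPU → host 8 (remaining 33 vCPU)
36 vCPU → host 9 (remaining 12 vCPU)
26 vCPU → host 8 (remaining 7 vCPU)
25 vCPU → host 10 (remaining 23 vCPU)
Final hosts: [42] [39,7] [45] [28,15] [22,25] [44] [36] [15,26] [36] [25].

10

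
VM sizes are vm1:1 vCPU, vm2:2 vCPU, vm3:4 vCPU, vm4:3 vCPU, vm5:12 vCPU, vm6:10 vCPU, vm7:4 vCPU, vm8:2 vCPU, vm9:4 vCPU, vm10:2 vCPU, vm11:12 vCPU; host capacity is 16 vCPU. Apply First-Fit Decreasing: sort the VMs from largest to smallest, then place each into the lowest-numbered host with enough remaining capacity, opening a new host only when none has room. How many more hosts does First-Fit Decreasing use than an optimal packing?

First-Fit Decreasing: [12,4] [12,4] [10,4,2] [3,2,2,1] → 4 hosts.
Total size 56 vCPU; any packing needs at least ⌈56/16⌉ = 4 hosts.
So 4 is already optimal.

0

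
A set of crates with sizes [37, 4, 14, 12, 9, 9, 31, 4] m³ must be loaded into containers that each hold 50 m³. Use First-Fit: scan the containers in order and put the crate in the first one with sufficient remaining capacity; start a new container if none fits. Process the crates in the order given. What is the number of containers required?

container 1: place 37 m³, 13 m³ left
container 1: place 4 m³, 9 m³ left
container 2: place 14 m³, 36 m³ left
container 2: place 12 m³, 24 m³ left
container 1: place 9 m³, 0 m³ left
container 2: place 9 m³, 15 m³ left
container 3: place 31 m³, 19 m³ left
container 2: place 4 m³, 11 m³ left
Final containers: [37,4,9] [14,12,9,4] [31].

3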